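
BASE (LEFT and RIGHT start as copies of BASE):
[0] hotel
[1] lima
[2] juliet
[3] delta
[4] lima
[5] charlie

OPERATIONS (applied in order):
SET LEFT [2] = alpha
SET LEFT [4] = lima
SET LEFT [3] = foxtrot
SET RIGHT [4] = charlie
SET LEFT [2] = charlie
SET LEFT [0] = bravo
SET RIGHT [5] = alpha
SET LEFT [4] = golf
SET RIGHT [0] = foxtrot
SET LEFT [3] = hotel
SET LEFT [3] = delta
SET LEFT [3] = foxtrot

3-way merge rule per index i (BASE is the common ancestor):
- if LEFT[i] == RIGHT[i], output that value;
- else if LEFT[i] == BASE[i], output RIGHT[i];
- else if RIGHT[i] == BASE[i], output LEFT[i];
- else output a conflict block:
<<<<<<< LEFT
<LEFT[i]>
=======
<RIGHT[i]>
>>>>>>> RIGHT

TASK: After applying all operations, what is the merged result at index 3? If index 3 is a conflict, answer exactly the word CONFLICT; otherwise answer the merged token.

Final LEFT:  [bravo, lima, charlie, foxtrot, golf, charlie]
Final RIGHT: [foxtrot, lima, juliet, delta, charlie, alpha]
i=0: BASE=hotel L=bravo R=foxtrot all differ -> CONFLICT
i=1: L=lima R=lima -> agree -> lima
i=2: L=charlie, R=juliet=BASE -> take LEFT -> charlie
i=3: L=foxtrot, R=delta=BASE -> take LEFT -> foxtrot
i=4: BASE=lima L=golf R=charlie all differ -> CONFLICT
i=5: L=charlie=BASE, R=alpha -> take RIGHT -> alpha
Index 3 -> foxtrot

Answer: foxtrot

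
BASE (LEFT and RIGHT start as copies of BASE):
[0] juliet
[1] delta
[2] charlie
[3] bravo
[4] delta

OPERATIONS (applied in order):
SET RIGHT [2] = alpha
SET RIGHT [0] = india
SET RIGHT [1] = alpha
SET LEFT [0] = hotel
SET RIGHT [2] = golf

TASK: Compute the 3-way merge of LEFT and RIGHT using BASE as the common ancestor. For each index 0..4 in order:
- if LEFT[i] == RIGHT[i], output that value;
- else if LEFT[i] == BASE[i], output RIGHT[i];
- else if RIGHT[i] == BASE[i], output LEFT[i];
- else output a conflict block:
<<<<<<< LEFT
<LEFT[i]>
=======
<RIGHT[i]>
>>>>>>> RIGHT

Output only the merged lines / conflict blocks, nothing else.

Final LEFT:  [hotel, delta, charlie, bravo, delta]
Final RIGHT: [india, alpha, golf, bravo, delta]
i=0: BASE=juliet L=hotel R=india all differ -> CONFLICT
i=1: L=delta=BASE, R=alpha -> take RIGHT -> alpha
i=2: L=charlie=BASE, R=golf -> take RIGHT -> golf
i=3: L=bravo R=bravo -> agree -> bravo
i=4: L=delta R=delta -> agree -> delta

Answer: <<<<<<< LEFT
hotel
=======
india
>>>>>>> RIGHT
alpha
golf
bravo
delta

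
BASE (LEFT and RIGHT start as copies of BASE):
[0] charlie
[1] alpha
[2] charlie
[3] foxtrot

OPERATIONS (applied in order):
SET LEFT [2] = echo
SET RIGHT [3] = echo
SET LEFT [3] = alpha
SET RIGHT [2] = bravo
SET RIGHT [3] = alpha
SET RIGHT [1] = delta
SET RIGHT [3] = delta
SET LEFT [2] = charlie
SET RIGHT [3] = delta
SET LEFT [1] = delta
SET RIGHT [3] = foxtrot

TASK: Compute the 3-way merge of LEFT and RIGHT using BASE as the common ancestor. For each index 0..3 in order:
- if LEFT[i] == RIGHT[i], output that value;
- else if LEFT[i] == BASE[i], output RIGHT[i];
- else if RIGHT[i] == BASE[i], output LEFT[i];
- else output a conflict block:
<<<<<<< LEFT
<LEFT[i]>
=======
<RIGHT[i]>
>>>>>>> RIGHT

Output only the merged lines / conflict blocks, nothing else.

Answer: charlie
delta
bravo
alpha

Derivation:
Final LEFT:  [charlie, delta, charlie, alpha]
Final RIGHT: [charlie, delta, bravo, foxtrot]
i=0: L=charlie R=charlie -> agree -> charlie
i=1: L=delta R=delta -> agree -> delta
i=2: L=charlie=BASE, R=bravo -> take RIGHT -> bravo
i=3: L=alpha, R=foxtrot=BASE -> take LEFT -> alpha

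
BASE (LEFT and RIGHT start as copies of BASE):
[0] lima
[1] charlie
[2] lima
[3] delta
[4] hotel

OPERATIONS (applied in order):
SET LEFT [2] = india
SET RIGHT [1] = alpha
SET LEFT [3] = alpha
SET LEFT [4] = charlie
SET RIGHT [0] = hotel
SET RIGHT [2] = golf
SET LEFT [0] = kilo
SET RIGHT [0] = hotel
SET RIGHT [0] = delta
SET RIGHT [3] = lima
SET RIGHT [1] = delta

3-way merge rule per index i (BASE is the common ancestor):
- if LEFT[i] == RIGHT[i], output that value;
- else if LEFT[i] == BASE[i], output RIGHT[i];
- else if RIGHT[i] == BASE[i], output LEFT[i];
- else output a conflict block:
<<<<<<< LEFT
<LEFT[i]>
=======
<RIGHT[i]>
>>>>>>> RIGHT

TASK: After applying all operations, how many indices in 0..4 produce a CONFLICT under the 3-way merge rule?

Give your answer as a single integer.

Final LEFT:  [kilo, charlie, india, alpha, charlie]
Final RIGHT: [delta, delta, golf, lima, hotel]
i=0: BASE=lima L=kilo R=delta all differ -> CONFLICT
i=1: L=charlie=BASE, R=delta -> take RIGHT -> delta
i=2: BASE=lima L=india R=golf all differ -> CONFLICT
i=3: BASE=delta L=alpha R=lima all differ -> CONFLICT
i=4: L=charlie, R=hotel=BASE -> take LEFT -> charlie
Conflict count: 3

Answer: 3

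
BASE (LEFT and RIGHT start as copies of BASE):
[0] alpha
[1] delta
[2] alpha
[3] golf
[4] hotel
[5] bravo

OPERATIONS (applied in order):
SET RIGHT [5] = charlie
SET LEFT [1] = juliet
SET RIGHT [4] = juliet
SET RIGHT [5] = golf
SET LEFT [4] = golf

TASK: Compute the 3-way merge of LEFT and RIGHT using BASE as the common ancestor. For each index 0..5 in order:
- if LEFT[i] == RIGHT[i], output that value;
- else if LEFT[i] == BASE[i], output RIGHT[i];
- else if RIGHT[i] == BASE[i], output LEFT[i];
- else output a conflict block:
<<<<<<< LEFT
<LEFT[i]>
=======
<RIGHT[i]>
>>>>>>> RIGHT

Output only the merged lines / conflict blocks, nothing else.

Final LEFT:  [alpha, juliet, alpha, golf, golf, bravo]
Final RIGHT: [alpha, delta, alpha, golf, juliet, golf]
i=0: L=alpha R=alpha -> agree -> alpha
i=1: L=juliet, R=delta=BASE -> take LEFT -> juliet
i=2: L=alpha R=alpha -> agree -> alpha
i=3: L=golf R=golf -> agree -> golf
i=4: BASE=hotel L=golf R=juliet all differ -> CONFLICT
i=5: L=bravo=BASE, R=golf -> take RIGHT -> golf

Answer: alpha
juliet
alpha
golf
<<<<<<< LEFT
golf
=======
juliet
>>>>>>> RIGHT
golf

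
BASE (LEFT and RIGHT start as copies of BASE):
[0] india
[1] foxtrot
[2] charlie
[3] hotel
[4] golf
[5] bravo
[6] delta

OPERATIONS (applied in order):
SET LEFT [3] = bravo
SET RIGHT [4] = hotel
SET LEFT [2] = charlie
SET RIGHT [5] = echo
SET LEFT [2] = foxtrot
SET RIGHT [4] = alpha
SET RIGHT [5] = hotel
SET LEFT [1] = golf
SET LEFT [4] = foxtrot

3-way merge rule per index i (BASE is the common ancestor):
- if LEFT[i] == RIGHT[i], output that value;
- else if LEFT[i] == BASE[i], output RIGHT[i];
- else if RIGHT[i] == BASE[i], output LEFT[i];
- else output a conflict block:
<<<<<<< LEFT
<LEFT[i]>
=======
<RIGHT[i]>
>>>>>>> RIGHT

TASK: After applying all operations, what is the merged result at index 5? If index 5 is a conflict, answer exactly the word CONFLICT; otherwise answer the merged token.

Answer: hotel

Derivation:
Final LEFT:  [india, golf, foxtrot, bravo, foxtrot, bravo, delta]
Final RIGHT: [india, foxtrot, charlie, hotel, alpha, hotel, delta]
i=0: L=india R=india -> agree -> india
i=1: L=golf, R=foxtrot=BASE -> take LEFT -> golf
i=2: L=foxtrot, R=charlie=BASE -> take LEFT -> foxtrot
i=3: L=bravo, R=hotel=BASE -> take LEFT -> bravo
i=4: BASE=golf L=foxtrot R=alpha all differ -> CONFLICT
i=5: L=bravo=BASE, R=hotel -> take RIGHT -> hotel
i=6: L=delta R=delta -> agree -> delta
Index 5 -> hotel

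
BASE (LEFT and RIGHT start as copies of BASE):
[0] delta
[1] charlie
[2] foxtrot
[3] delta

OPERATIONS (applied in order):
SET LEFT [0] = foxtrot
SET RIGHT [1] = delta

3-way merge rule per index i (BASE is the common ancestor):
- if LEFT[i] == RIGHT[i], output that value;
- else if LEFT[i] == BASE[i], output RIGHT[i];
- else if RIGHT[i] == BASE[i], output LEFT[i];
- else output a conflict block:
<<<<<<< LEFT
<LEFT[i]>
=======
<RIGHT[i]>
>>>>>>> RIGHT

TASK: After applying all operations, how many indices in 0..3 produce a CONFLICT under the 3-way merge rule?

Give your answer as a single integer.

Final LEFT:  [foxtrot, charlie, foxtrot, delta]
Final RIGHT: [delta, delta, foxtrot, delta]
i=0: L=foxtrot, R=delta=BASE -> take LEFT -> foxtrot
i=1: L=charlie=BASE, R=delta -> take RIGHT -> delta
i=2: L=foxtrot R=foxtrot -> agree -> foxtrot
i=3: L=delta R=delta -> agree -> delta
Conflict count: 0

Answer: 0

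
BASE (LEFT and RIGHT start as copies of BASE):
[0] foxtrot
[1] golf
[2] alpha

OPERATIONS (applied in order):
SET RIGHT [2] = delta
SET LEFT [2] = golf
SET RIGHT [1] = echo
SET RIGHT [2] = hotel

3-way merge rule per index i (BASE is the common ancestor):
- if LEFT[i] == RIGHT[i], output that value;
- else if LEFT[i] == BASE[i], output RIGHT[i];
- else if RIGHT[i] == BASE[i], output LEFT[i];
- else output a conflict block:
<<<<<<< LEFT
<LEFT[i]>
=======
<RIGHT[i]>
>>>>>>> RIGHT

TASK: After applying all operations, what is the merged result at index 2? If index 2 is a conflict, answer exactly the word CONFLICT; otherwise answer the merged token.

Answer: CONFLICT

Derivation:
Final LEFT:  [foxtrot, golf, golf]
Final RIGHT: [foxtrot, echo, hotel]
i=0: L=foxtrot R=foxtrot -> agree -> foxtrot
i=1: L=golf=BASE, R=echo -> take RIGHT -> echo
i=2: BASE=alpha L=golf R=hotel all differ -> CONFLICT
Index 2 -> CONFLICT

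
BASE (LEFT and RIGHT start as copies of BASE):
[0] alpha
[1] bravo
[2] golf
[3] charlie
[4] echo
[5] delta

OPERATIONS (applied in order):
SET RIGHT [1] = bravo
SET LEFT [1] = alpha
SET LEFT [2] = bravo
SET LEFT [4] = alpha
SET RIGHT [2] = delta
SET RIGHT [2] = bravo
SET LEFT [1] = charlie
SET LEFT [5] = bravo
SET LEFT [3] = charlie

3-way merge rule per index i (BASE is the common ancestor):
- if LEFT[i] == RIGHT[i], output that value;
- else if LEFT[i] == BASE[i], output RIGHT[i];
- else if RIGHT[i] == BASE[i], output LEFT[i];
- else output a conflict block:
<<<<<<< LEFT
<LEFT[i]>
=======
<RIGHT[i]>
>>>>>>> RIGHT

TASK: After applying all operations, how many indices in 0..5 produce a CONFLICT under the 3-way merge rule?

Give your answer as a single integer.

Answer: 0

Derivation:
Final LEFT:  [alpha, charlie, bravo, charlie, alpha, bravo]
Final RIGHT: [alpha, bravo, bravo, charlie, echo, delta]
i=0: L=alpha R=alpha -> agree -> alpha
i=1: L=charlie, R=bravo=BASE -> take LEFT -> charlie
i=2: L=bravo R=bravo -> agree -> bravo
i=3: L=charlie R=charlie -> agree -> charlie
i=4: L=alpha, R=echo=BASE -> take LEFT -> alpha
i=5: L=bravo, R=delta=BASE -> take LEFT -> bravo
Conflict count: 0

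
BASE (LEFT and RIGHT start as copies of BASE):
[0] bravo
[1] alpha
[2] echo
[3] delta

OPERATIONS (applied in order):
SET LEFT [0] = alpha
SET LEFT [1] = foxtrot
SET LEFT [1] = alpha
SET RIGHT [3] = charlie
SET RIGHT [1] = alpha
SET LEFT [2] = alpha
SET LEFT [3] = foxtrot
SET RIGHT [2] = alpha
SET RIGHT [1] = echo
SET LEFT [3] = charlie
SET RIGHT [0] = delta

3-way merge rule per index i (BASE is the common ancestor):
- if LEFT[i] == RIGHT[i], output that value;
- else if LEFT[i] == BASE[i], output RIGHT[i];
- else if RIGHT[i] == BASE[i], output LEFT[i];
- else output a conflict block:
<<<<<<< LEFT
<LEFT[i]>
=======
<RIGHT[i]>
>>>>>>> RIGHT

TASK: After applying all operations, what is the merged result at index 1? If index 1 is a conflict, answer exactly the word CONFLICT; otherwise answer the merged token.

Answer: echo

Derivation:
Final LEFT:  [alpha, alpha, alpha, charlie]
Final RIGHT: [delta, echo, alpha, charlie]
i=0: BASE=bravo L=alpha R=delta all differ -> CONFLICT
i=1: L=alpha=BASE, R=echo -> take RIGHT -> echo
i=2: L=alpha R=alpha -> agree -> alpha
i=3: L=charlie R=charlie -> agree -> charlie
Index 1 -> echo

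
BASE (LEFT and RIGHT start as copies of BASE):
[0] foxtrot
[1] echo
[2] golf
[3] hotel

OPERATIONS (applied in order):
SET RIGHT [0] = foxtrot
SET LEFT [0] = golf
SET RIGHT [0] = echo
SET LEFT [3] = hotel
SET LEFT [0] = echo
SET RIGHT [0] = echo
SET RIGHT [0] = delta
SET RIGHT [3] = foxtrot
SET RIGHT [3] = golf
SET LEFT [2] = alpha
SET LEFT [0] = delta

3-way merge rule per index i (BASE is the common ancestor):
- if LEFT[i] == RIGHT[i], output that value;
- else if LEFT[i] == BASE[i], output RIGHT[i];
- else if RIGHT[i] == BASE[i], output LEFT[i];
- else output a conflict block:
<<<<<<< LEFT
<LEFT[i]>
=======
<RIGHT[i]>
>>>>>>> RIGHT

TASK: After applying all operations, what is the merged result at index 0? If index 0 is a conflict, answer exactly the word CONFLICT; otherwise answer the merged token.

Final LEFT:  [delta, echo, alpha, hotel]
Final RIGHT: [delta, echo, golf, golf]
i=0: L=delta R=delta -> agree -> delta
i=1: L=echo R=echo -> agree -> echo
i=2: L=alpha, R=golf=BASE -> take LEFT -> alpha
i=3: L=hotel=BASE, R=golf -> take RIGHT -> golf
Index 0 -> delta

Answer: delta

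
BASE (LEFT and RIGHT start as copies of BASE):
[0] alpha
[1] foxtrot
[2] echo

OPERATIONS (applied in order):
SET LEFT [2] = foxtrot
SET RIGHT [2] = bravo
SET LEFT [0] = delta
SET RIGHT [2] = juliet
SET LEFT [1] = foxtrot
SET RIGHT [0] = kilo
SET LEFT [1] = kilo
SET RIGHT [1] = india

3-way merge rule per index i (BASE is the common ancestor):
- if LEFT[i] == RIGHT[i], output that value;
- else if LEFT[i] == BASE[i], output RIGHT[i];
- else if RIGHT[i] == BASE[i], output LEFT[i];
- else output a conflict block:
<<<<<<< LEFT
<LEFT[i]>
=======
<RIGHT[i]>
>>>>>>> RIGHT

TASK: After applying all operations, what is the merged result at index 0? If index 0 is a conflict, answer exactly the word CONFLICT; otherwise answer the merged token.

Final LEFT:  [delta, kilo, foxtrot]
Final RIGHT: [kilo, india, juliet]
i=0: BASE=alpha L=delta R=kilo all differ -> CONFLICT
i=1: BASE=foxtrot L=kilo R=india all differ -> CONFLICT
i=2: BASE=echo L=foxtrot R=juliet all differ -> CONFLICT
Index 0 -> CONFLICT

Answer: CONFLICT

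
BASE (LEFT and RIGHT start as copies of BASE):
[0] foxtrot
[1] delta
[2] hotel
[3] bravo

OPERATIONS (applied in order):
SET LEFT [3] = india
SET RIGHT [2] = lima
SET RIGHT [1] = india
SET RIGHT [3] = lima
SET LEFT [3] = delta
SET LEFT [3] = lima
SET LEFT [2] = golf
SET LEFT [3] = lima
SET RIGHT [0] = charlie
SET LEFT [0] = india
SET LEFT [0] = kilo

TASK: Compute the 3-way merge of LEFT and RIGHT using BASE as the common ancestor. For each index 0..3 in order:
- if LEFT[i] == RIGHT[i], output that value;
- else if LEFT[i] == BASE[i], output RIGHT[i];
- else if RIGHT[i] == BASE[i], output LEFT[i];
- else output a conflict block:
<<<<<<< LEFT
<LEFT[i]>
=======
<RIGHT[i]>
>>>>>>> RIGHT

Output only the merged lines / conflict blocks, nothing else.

Answer: <<<<<<< LEFT
kilo
=======
charlie
>>>>>>> RIGHT
india
<<<<<<< LEFT
golf
=======
lima
>>>>>>> RIGHT
lima

Derivation:
Final LEFT:  [kilo, delta, golf, lima]
Final RIGHT: [charlie, india, lima, lima]
i=0: BASE=foxtrot L=kilo R=charlie all differ -> CONFLICT
i=1: L=delta=BASE, R=india -> take RIGHT -> india
i=2: BASE=hotel L=golf R=lima all differ -> CONFLICT
i=3: L=lima R=lima -> agree -> lima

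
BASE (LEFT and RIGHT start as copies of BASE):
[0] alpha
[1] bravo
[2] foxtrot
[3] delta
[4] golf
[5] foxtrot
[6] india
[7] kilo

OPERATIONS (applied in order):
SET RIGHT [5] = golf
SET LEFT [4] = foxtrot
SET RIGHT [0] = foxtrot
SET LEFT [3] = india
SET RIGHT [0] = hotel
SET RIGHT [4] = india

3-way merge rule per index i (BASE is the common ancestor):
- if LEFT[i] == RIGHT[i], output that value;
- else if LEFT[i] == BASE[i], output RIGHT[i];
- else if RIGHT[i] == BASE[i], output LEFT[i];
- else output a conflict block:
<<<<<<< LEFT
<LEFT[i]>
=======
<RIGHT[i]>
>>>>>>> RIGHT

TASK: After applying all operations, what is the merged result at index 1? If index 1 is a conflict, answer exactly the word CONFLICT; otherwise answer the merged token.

Answer: bravo

Derivation:
Final LEFT:  [alpha, bravo, foxtrot, india, foxtrot, foxtrot, india, kilo]
Final RIGHT: [hotel, bravo, foxtrot, delta, india, golf, india, kilo]
i=0: L=alpha=BASE, R=hotel -> take RIGHT -> hotel
i=1: L=bravo R=bravo -> agree -> bravo
i=2: L=foxtrot R=foxtrot -> agree -> foxtrot
i=3: L=india, R=delta=BASE -> take LEFT -> india
i=4: BASE=golf L=foxtrot R=india all differ -> CONFLICT
i=5: L=foxtrot=BASE, R=golf -> take RIGHT -> golf
i=6: L=india R=india -> agree -> india
i=7: L=kilo R=kilo -> agree -> kilo
Index 1 -> bravo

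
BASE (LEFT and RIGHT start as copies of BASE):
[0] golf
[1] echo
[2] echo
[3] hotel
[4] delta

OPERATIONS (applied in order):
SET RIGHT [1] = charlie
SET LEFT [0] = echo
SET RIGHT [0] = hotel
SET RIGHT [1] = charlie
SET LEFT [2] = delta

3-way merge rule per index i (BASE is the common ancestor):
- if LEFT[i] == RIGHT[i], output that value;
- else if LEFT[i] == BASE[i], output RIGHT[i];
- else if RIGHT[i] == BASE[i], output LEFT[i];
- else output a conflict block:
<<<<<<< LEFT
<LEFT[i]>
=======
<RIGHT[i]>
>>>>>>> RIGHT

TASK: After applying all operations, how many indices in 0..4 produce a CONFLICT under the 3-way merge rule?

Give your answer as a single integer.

Final LEFT:  [echo, echo, delta, hotel, delta]
Final RIGHT: [hotel, charlie, echo, hotel, delta]
i=0: BASE=golf L=echo R=hotel all differ -> CONFLICT
i=1: L=echo=BASE, R=charlie -> take RIGHT -> charlie
i=2: L=delta, R=echo=BASE -> take LEFT -> delta
i=3: L=hotel R=hotel -> agree -> hotel
i=4: L=delta R=delta -> agree -> delta
Conflict count: 1

Answer: 1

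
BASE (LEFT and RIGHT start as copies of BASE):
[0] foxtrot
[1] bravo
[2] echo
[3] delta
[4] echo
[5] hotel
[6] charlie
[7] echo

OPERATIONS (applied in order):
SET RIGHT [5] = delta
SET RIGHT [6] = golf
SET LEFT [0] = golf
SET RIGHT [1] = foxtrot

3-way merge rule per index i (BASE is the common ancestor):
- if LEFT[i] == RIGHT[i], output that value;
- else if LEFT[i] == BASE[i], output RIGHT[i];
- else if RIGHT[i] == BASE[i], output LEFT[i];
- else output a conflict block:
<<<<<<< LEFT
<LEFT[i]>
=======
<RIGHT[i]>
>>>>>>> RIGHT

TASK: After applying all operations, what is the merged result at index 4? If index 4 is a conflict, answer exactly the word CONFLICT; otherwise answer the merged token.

Answer: echo

Derivation:
Final LEFT:  [golf, bravo, echo, delta, echo, hotel, charlie, echo]
Final RIGHT: [foxtrot, foxtrot, echo, delta, echo, delta, golf, echo]
i=0: L=golf, R=foxtrot=BASE -> take LEFT -> golf
i=1: L=bravo=BASE, R=foxtrot -> take RIGHT -> foxtrot
i=2: L=echo R=echo -> agree -> echo
i=3: L=delta R=delta -> agree -> delta
i=4: L=echo R=echo -> agree -> echo
i=5: L=hotel=BASE, R=delta -> take RIGHT -> delta
i=6: L=charlie=BASE, R=golf -> take RIGHT -> golf
i=7: L=echo R=echo -> agree -> echo
Index 4 -> echo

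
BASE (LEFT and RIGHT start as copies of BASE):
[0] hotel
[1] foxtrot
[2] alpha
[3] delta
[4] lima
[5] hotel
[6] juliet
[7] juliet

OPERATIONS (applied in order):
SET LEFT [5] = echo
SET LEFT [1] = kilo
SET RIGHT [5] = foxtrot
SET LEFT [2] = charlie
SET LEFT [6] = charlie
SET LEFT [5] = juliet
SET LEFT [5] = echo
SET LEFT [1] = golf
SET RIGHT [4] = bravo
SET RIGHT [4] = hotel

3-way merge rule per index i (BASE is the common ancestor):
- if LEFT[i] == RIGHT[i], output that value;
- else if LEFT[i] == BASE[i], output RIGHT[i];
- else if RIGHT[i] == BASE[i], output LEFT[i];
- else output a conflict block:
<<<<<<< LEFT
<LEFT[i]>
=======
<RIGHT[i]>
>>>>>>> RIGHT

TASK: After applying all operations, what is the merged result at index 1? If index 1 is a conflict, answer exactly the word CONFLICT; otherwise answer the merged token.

Final LEFT:  [hotel, golf, charlie, delta, lima, echo, charlie, juliet]
Final RIGHT: [hotel, foxtrot, alpha, delta, hotel, foxtrot, juliet, juliet]
i=0: L=hotel R=hotel -> agree -> hotel
i=1: L=golf, R=foxtrot=BASE -> take LEFT -> golf
i=2: L=charlie, R=alpha=BASE -> take LEFT -> charlie
i=3: L=delta R=delta -> agree -> delta
i=4: L=lima=BASE, R=hotel -> take RIGHT -> hotel
i=5: BASE=hotel L=echo R=foxtrot all differ -> CONFLICT
i=6: L=charlie, R=juliet=BASE -> take LEFT -> charlie
i=7: L=juliet R=juliet -> agree -> juliet
Index 1 -> golf

Answer: golf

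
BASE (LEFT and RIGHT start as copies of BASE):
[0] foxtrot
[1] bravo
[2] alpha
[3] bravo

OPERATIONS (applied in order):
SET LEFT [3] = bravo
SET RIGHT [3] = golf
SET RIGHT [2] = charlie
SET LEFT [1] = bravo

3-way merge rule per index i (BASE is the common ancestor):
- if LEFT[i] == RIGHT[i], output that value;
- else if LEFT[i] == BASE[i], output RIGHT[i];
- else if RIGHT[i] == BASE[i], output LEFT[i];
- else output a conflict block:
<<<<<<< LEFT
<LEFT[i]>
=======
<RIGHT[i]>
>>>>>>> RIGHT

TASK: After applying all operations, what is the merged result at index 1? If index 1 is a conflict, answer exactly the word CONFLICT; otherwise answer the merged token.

Answer: bravo

Derivation:
Final LEFT:  [foxtrot, bravo, alpha, bravo]
Final RIGHT: [foxtrot, bravo, charlie, golf]
i=0: L=foxtrot R=foxtrot -> agree -> foxtrot
i=1: L=bravo R=bravo -> agree -> bravo
i=2: L=alpha=BASE, R=charlie -> take RIGHT -> charlie
i=3: L=bravo=BASE, R=golf -> take RIGHT -> golf
Index 1 -> bravo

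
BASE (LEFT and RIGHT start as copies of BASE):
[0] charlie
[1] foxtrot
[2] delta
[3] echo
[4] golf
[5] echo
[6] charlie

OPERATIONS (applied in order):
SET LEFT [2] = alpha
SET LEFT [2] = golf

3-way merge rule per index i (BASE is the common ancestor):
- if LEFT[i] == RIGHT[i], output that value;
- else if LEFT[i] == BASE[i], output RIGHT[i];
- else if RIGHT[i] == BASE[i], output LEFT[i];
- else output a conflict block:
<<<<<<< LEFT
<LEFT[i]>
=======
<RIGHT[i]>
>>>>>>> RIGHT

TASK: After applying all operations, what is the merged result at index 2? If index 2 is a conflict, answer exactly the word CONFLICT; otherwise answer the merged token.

Final LEFT:  [charlie, foxtrot, golf, echo, golf, echo, charlie]
Final RIGHT: [charlie, foxtrot, delta, echo, golf, echo, charlie]
i=0: L=charlie R=charlie -> agree -> charlie
i=1: L=foxtrot R=foxtrot -> agree -> foxtrot
i=2: L=golf, R=delta=BASE -> take LEFT -> golf
i=3: L=echo R=echo -> agree -> echo
i=4: L=golf R=golf -> agree -> golf
i=5: L=echo R=echo -> agree -> echo
i=6: L=charlie R=charlie -> agree -> charlie
Index 2 -> golf

Answer: golf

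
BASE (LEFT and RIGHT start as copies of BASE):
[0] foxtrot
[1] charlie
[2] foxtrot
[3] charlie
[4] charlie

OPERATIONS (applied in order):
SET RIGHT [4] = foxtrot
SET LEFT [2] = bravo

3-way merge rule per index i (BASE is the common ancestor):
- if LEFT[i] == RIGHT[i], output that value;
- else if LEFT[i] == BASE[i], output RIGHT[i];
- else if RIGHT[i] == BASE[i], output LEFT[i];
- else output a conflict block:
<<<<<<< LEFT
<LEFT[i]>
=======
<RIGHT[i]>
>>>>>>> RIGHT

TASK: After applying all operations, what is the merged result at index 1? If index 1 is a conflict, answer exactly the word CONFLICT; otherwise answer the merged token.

Answer: charlie

Derivation:
Final LEFT:  [foxtrot, charlie, bravo, charlie, charlie]
Final RIGHT: [foxtrot, charlie, foxtrot, charlie, foxtrot]
i=0: L=foxtrot R=foxtrot -> agree -> foxtrot
i=1: L=charlie R=charlie -> agree -> charlie
i=2: L=bravo, R=foxtrot=BASE -> take LEFT -> bravo
i=3: L=charlie R=charlie -> agree -> charlie
i=4: L=charlie=BASE, R=foxtrot -> take RIGHT -> foxtrot
Index 1 -> charlie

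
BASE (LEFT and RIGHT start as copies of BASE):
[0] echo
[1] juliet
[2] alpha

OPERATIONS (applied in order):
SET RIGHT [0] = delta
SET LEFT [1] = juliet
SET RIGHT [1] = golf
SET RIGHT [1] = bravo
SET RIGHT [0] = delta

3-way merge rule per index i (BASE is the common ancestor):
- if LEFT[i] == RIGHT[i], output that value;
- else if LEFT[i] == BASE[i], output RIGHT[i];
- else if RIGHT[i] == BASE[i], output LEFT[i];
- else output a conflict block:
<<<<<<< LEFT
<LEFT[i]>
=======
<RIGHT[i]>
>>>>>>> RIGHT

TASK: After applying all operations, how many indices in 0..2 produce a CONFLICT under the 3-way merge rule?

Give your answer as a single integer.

Final LEFT:  [echo, juliet, alpha]
Final RIGHT: [delta, bravo, alpha]
i=0: L=echo=BASE, R=delta -> take RIGHT -> delta
i=1: L=juliet=BASE, R=bravo -> take RIGHT -> bravo
i=2: L=alpha R=alpha -> agree -> alpha
Conflict count: 0

Answer: 0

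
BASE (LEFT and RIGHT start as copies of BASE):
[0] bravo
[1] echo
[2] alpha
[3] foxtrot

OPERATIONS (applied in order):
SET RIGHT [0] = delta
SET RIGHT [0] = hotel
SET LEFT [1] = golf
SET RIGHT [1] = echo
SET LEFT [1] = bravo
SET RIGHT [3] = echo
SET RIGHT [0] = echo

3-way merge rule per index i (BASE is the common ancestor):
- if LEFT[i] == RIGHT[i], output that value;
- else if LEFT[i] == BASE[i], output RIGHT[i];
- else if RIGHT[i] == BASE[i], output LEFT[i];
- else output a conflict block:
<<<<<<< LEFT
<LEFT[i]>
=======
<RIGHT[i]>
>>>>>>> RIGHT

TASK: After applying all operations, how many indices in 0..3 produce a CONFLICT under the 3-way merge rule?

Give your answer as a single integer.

Final LEFT:  [bravo, bravo, alpha, foxtrot]
Final RIGHT: [echo, echo, alpha, echo]
i=0: L=bravo=BASE, R=echo -> take RIGHT -> echo
i=1: L=bravo, R=echo=BASE -> take LEFT -> bravo
i=2: L=alpha R=alpha -> agree -> alpha
i=3: L=foxtrot=BASE, R=echo -> take RIGHT -> echo
Conflict count: 0

Answer: 0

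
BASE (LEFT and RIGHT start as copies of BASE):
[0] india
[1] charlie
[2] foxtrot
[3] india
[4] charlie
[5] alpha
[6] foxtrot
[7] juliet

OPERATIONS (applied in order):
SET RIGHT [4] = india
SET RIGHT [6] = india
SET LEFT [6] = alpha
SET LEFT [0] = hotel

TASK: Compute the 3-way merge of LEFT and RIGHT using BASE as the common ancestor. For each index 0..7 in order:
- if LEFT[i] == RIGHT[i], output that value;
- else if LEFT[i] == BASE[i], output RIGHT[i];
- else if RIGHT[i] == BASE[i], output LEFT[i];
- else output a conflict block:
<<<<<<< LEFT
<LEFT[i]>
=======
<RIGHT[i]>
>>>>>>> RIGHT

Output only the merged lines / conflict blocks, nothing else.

Final LEFT:  [hotel, charlie, foxtrot, india, charlie, alpha, alpha, juliet]
Final RIGHT: [india, charlie, foxtrot, india, india, alpha, india, juliet]
i=0: L=hotel, R=india=BASE -> take LEFT -> hotel
i=1: L=charlie R=charlie -> agree -> charlie
i=2: L=foxtrot R=foxtrot -> agree -> foxtrot
i=3: L=india R=india -> agree -> india
i=4: L=charlie=BASE, R=india -> take RIGHT -> india
i=5: L=alpha R=alpha -> agree -> alpha
i=6: BASE=foxtrot L=alpha R=india all differ -> CONFLICT
i=7: L=juliet R=juliet -> agree -> juliet

Answer: hotel
charlie
foxtrot
india
india
alpha
<<<<<<< LEFT
alpha
=======
india
>>>>>>> RIGHT
juliet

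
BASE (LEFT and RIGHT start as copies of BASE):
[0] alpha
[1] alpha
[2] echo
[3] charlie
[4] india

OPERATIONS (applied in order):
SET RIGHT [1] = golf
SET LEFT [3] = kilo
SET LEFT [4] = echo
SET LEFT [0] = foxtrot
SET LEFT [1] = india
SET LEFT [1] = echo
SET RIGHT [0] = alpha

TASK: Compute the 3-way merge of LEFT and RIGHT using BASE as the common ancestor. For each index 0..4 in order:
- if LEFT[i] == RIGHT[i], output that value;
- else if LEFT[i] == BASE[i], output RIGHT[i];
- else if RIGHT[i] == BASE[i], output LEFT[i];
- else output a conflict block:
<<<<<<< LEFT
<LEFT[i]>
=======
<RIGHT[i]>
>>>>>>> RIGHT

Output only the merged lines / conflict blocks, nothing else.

Answer: foxtrot
<<<<<<< LEFT
echo
=======
golf
>>>>>>> RIGHT
echo
kilo
echo

Derivation:
Final LEFT:  [foxtrot, echo, echo, kilo, echo]
Final RIGHT: [alpha, golf, echo, charlie, india]
i=0: L=foxtrot, R=alpha=BASE -> take LEFT -> foxtrot
i=1: BASE=alpha L=echo R=golf all differ -> CONFLICT
i=2: L=echo R=echo -> agree -> echo
i=3: L=kilo, R=charlie=BASE -> take LEFT -> kilo
i=4: L=echo, R=india=BASE -> take LEFT -> echo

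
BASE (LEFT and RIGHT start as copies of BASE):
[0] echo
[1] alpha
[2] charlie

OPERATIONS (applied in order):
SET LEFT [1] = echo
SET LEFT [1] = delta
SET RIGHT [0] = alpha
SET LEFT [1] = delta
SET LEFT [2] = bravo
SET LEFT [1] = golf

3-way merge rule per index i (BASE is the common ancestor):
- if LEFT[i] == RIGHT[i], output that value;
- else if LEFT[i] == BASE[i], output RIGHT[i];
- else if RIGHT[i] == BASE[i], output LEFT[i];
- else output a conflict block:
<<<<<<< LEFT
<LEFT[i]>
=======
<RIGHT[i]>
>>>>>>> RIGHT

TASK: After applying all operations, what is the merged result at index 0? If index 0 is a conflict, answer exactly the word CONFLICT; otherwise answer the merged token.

Final LEFT:  [echo, golf, bravo]
Final RIGHT: [alpha, alpha, charlie]
i=0: L=echo=BASE, R=alpha -> take RIGHT -> alpha
i=1: L=golf, R=alpha=BASE -> take LEFT -> golf
i=2: L=bravo, R=charlie=BASE -> take LEFT -> bravo
Index 0 -> alpha

Answer: alpha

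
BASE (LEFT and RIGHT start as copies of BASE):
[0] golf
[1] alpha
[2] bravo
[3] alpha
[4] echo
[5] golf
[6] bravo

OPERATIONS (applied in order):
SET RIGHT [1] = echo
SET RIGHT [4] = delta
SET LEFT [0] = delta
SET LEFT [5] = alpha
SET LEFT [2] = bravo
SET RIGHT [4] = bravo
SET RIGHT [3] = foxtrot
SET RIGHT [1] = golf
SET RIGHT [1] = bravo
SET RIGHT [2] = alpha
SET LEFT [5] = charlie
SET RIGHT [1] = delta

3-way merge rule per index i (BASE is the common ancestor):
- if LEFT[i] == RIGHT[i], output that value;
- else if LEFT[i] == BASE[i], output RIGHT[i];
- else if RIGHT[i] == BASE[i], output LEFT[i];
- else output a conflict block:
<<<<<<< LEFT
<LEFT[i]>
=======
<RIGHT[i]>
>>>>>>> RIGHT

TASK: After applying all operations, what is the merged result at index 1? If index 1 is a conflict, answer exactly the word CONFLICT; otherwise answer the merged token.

Answer: delta

Derivation:
Final LEFT:  [delta, alpha, bravo, alpha, echo, charlie, bravo]
Final RIGHT: [golf, delta, alpha, foxtrot, bravo, golf, bravo]
i=0: L=delta, R=golf=BASE -> take LEFT -> delta
i=1: L=alpha=BASE, R=delta -> take RIGHT -> delta
i=2: L=bravo=BASE, R=alpha -> take RIGHT -> alpha
i=3: L=alpha=BASE, R=foxtrot -> take RIGHT -> foxtrot
i=4: L=echo=BASE, R=bravo -> take RIGHT -> bravo
i=5: L=charlie, R=golf=BASE -> take LEFT -> charlie
i=6: L=bravo R=bravo -> agree -> bravo
Index 1 -> delta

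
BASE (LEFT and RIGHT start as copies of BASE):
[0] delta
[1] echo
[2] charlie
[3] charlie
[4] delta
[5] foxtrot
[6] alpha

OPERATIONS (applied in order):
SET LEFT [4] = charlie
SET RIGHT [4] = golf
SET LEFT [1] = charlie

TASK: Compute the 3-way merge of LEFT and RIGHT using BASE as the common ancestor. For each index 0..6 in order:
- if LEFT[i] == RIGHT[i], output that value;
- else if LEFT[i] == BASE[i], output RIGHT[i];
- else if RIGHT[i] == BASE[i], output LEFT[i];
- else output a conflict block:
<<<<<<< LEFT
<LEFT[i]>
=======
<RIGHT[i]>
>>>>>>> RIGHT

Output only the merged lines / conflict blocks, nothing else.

Final LEFT:  [delta, charlie, charlie, charlie, charlie, foxtrot, alpha]
Final RIGHT: [delta, echo, charlie, charlie, golf, foxtrot, alpha]
i=0: L=delta R=delta -> agree -> delta
i=1: L=charlie, R=echo=BASE -> take LEFT -> charlie
i=2: L=charlie R=charlie -> agree -> charlie
i=3: L=charlie R=charlie -> agree -> charlie
i=4: BASE=delta L=charlie R=golf all differ -> CONFLICT
i=5: L=foxtrot R=foxtrot -> agree -> foxtrot
i=6: L=alpha R=alpha -> agree -> alpha

Answer: delta
charlie
charlie
charlie
<<<<<<< LEFT
charlie
=======
golf
>>>>>>> RIGHT
foxtrot
alpha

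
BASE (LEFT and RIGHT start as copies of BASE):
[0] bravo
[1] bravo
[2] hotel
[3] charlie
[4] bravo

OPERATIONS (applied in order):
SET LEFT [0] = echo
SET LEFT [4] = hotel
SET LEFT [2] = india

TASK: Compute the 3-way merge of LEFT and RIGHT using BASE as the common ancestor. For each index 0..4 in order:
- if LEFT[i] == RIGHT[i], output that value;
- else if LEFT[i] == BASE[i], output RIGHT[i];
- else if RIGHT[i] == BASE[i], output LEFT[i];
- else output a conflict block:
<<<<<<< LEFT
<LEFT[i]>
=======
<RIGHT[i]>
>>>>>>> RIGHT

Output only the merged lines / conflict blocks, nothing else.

Final LEFT:  [echo, bravo, india, charlie, hotel]
Final RIGHT: [bravo, bravo, hotel, charlie, bravo]
i=0: L=echo, R=bravo=BASE -> take LEFT -> echo
i=1: L=bravo R=bravo -> agree -> bravo
i=2: L=india, R=hotel=BASE -> take LEFT -> india
i=3: L=charlie R=charlie -> agree -> charlie
i=4: L=hotel, R=bravo=BASE -> take LEFT -> hotel

Answer: echo
bravo
india
charlie
hotel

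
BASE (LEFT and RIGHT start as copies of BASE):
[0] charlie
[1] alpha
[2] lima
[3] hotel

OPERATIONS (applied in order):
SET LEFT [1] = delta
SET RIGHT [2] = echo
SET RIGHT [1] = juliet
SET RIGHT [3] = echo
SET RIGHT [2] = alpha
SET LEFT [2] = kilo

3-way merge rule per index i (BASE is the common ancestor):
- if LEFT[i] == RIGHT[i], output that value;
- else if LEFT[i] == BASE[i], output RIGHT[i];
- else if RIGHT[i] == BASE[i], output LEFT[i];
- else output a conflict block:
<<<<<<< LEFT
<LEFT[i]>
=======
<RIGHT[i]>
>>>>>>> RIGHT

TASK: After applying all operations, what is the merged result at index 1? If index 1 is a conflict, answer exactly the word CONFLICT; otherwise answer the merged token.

Final LEFT:  [charlie, delta, kilo, hotel]
Final RIGHT: [charlie, juliet, alpha, echo]
i=0: L=charlie R=charlie -> agree -> charlie
i=1: BASE=alpha L=delta R=juliet all differ -> CONFLICT
i=2: BASE=lima L=kilo R=alpha all differ -> CONFLICT
i=3: L=hotel=BASE, R=echo -> take RIGHT -> echo
Index 1 -> CONFLICT

Answer: CONFLICT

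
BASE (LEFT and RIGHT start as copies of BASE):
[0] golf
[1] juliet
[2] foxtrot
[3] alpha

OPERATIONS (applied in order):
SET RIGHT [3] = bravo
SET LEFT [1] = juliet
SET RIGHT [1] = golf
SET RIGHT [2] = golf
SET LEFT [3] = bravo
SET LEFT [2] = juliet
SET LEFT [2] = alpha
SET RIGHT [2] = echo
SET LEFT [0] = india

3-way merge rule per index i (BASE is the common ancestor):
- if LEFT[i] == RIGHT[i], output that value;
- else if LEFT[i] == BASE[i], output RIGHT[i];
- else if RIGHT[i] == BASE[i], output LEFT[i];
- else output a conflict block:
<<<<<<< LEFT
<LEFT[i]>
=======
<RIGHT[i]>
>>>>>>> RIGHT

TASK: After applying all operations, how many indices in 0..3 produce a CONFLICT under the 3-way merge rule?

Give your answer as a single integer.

Answer: 1

Derivation:
Final LEFT:  [india, juliet, alpha, bravo]
Final RIGHT: [golf, golf, echo, bravo]
i=0: L=india, R=golf=BASE -> take LEFT -> india
i=1: L=juliet=BASE, R=golf -> take RIGHT -> golf
i=2: BASE=foxtrot L=alpha R=echo all differ -> CONFLICT
i=3: L=bravo R=bravo -> agree -> bravo
Conflict count: 1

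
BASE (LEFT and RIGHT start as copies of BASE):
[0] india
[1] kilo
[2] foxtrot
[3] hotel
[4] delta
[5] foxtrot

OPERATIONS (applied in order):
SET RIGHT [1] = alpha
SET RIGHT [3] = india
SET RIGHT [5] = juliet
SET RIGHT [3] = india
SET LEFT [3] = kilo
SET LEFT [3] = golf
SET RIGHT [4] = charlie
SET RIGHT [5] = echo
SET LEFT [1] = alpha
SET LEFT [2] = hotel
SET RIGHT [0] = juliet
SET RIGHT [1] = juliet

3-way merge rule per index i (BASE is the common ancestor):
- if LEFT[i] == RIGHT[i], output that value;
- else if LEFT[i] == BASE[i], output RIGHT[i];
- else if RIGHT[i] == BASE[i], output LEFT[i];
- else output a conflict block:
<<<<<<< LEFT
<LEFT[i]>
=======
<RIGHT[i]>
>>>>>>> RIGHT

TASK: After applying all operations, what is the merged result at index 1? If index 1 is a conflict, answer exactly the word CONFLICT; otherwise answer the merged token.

Final LEFT:  [india, alpha, hotel, golf, delta, foxtrot]
Final RIGHT: [juliet, juliet, foxtrot, india, charlie, echo]
i=0: L=india=BASE, R=juliet -> take RIGHT -> juliet
i=1: BASE=kilo L=alpha R=juliet all differ -> CONFLICT
i=2: L=hotel, R=foxtrot=BASE -> take LEFT -> hotel
i=3: BASE=hotel L=golf R=india all differ -> CONFLICT
i=4: L=delta=BASE, R=charlie -> take RIGHT -> charlie
i=5: L=foxtrot=BASE, R=echo -> take RIGHT -> echo
Index 1 -> CONFLICT

Answer: CONFLICT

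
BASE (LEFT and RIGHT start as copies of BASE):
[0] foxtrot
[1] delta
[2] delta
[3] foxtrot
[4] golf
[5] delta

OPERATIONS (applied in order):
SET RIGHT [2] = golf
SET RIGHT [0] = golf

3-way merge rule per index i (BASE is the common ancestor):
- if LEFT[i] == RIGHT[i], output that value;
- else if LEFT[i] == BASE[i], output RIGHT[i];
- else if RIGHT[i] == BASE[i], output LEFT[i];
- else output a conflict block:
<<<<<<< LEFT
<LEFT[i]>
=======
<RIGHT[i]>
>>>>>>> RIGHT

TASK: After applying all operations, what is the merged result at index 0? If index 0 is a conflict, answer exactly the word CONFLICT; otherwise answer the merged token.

Answer: golf

Derivation:
Final LEFT:  [foxtrot, delta, delta, foxtrot, golf, delta]
Final RIGHT: [golf, delta, golf, foxtrot, golf, delta]
i=0: L=foxtrot=BASE, R=golf -> take RIGHT -> golf
i=1: L=delta R=delta -> agree -> delta
i=2: L=delta=BASE, R=golf -> take RIGHT -> golf
i=3: L=foxtrot R=foxtrot -> agree -> foxtrot
i=4: L=golf R=golf -> agree -> golf
i=5: L=delta R=delta -> agree -> delta
Index 0 -> golf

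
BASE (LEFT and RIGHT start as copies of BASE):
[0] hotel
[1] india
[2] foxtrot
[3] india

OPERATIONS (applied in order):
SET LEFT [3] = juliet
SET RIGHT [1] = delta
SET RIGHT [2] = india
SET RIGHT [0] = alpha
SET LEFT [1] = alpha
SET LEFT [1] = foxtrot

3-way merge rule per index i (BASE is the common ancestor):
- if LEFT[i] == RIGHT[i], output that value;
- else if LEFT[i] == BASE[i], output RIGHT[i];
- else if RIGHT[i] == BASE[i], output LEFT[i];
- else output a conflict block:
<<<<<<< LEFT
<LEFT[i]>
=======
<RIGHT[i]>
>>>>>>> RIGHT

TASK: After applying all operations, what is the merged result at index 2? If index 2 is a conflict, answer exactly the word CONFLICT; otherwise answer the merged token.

Answer: india

Derivation:
Final LEFT:  [hotel, foxtrot, foxtrot, juliet]
Final RIGHT: [alpha, delta, india, india]
i=0: L=hotel=BASE, R=alpha -> take RIGHT -> alpha
i=1: BASE=india L=foxtrot R=delta all differ -> CONFLICT
i=2: L=foxtrot=BASE, R=india -> take RIGHT -> india
i=3: L=juliet, R=india=BASE -> take LEFT -> juliet
Index 2 -> india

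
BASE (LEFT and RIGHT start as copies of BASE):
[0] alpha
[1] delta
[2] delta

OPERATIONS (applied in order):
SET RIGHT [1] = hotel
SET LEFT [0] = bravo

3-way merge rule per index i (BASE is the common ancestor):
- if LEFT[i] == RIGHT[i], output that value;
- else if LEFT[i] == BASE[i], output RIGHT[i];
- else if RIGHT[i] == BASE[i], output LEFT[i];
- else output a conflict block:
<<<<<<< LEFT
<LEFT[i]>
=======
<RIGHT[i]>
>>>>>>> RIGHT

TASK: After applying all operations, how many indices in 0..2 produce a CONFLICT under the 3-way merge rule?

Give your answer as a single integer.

Answer: 0

Derivation:
Final LEFT:  [bravo, delta, delta]
Final RIGHT: [alpha, hotel, delta]
i=0: L=bravo, R=alpha=BASE -> take LEFT -> bravo
i=1: L=delta=BASE, R=hotel -> take RIGHT -> hotel
i=2: L=delta R=delta -> agree -> delta
Conflict count: 0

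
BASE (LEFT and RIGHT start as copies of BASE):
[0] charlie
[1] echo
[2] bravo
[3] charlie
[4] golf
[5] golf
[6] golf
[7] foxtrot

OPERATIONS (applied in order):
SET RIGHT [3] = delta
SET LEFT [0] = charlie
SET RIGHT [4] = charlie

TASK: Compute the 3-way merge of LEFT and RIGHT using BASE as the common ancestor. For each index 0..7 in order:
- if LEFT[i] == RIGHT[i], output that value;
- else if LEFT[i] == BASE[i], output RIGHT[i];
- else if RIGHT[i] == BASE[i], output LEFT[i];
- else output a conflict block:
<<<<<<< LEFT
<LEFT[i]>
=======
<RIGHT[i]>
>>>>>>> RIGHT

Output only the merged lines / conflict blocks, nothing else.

Final LEFT:  [charlie, echo, bravo, charlie, golf, golf, golf, foxtrot]
Final RIGHT: [charlie, echo, bravo, delta, charlie, golf, golf, foxtrot]
i=0: L=charlie R=charlie -> agree -> charlie
i=1: L=echo R=echo -> agree -> echo
i=2: L=bravo R=bravo -> agree -> bravo
i=3: L=charlie=BASE, R=delta -> take RIGHT -> delta
i=4: L=golf=BASE, R=charlie -> take RIGHT -> charlie
i=5: L=golf R=golf -> agree -> golf
i=6: L=golf R=golf -> agree -> golf
i=7: L=foxtrot R=foxtrot -> agree -> foxtrot

Answer: charlie
echo
bravo
delta
charlie
golf
golf
foxtrot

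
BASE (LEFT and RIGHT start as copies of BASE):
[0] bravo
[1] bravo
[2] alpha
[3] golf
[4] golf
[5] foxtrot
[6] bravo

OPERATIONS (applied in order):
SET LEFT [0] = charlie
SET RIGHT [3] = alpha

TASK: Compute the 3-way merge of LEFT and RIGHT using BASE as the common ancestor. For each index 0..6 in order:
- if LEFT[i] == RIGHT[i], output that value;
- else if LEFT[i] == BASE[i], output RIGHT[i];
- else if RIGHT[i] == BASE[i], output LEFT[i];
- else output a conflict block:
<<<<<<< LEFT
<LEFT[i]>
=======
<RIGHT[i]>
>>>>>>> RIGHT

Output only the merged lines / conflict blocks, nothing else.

Answer: charlie
bravo
alpha
alpha
golf
foxtrot
bravo

Derivation:
Final LEFT:  [charlie, bravo, alpha, golf, golf, foxtrot, bravo]
Final RIGHT: [bravo, bravo, alpha, alpha, golf, foxtrot, bravo]
i=0: L=charlie, R=bravo=BASE -> take LEFT -> charlie
i=1: L=bravo R=bravo -> agree -> bravo
i=2: L=alpha R=alpha -> agree -> alpha
i=3: L=golf=BASE, R=alpha -> take RIGHT -> alpha
i=4: L=golf R=golf -> agree -> golf
i=5: L=foxtrot R=foxtrot -> agree -> foxtrot
i=6: L=bravo R=bravo -> agree -> bravo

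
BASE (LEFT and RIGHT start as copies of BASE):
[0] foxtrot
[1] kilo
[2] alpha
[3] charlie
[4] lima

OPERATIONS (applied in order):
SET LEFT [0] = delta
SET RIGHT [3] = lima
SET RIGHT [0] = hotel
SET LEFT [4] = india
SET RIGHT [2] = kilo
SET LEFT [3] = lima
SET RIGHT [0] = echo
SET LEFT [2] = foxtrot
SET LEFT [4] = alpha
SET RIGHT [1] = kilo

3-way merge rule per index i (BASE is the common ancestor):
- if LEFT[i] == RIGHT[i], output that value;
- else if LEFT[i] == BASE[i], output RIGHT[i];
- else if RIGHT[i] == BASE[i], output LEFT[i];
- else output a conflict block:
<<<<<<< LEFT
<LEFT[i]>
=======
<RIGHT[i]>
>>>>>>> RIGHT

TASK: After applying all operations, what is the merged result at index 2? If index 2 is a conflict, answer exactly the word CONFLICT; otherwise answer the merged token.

Final LEFT:  [delta, kilo, foxtrot, lima, alpha]
Final RIGHT: [echo, kilo, kilo, lima, lima]
i=0: BASE=foxtrot L=delta R=echo all differ -> CONFLICT
i=1: L=kilo R=kilo -> agree -> kilo
i=2: BASE=alpha L=foxtrot R=kilo all differ -> CONFLICT
i=3: L=lima R=lima -> agree -> lima
i=4: L=alpha, R=lima=BASE -> take LEFT -> alpha
Index 2 -> CONFLICT

Answer: CONFLICT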